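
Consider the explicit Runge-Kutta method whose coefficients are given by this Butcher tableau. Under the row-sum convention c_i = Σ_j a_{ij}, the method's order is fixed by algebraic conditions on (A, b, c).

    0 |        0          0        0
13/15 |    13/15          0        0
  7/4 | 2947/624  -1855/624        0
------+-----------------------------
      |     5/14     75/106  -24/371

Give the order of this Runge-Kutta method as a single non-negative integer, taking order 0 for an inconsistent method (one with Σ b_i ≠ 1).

b = (5/14, 75/106, -24/371)
c = (0, 13/15, 7/4)
Ac = (0, 0, -371/144)
Σ b_i: 5/14·1 + 75/106·1 + (-24/371)·1 = 1 ✓
b·c: 75/106·13/15 + (-24/371)·7/4 = 1/2 ✓
b·c²: 75/106·169/225 + (-24/371)·49/16 = 1/3 ✓
b·Ac: (-24/371)·(-371/144) = 1/6 ✓; 3 stages ⇒ order 3.

3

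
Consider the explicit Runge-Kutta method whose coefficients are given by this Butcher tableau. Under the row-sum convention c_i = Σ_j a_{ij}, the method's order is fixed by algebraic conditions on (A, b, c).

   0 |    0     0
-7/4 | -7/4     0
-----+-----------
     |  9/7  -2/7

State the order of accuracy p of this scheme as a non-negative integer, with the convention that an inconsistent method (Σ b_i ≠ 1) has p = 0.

2

b = (9/7, -2/7)
c = (0, -7/4)
Σ b_i: 9/7·1 + (-2/7)·1 = 1 ✓
b·c: (-2/7)·(-7/4) = 1/2 ✓; 2 stages ⇒ order 2.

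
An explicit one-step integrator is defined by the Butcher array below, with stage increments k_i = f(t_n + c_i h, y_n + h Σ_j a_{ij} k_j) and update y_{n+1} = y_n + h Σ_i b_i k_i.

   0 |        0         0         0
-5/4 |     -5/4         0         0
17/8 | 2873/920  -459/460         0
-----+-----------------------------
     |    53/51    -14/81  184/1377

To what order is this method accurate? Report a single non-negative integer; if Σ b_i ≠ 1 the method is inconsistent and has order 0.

b = (53/51, -14/81, 184/1377)
c = (0, -5/4, 17/8)
Ac = (0, 0, 459/368)
Σ b_i: 53/51·1 + (-14/81)·1 + 184/1377·1 = 1 ✓
b·c: (-14/81)·(-5/4) + 184/1377·17/8 = 1/2 ✓
b·c²: (-14/81)·25/16 + 184/1377·289/64 = 1/3 ✓
b·Ac: 184/1377·459/368 = 1/6 ✓; 3 stages ⇒ order 3.

3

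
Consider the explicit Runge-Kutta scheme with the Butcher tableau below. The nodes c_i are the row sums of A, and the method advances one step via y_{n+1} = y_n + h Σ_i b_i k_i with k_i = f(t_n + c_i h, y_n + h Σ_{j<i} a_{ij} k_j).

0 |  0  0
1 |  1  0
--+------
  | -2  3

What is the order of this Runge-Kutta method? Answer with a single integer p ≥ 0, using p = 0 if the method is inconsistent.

b = (-2, 3)
c = (0, 1)
Σ b_i: (-2)·1 + 3·1 = 1 ✓
b·c: 3·1 = 3 ≠ 1/2 ⇒ order 1.

1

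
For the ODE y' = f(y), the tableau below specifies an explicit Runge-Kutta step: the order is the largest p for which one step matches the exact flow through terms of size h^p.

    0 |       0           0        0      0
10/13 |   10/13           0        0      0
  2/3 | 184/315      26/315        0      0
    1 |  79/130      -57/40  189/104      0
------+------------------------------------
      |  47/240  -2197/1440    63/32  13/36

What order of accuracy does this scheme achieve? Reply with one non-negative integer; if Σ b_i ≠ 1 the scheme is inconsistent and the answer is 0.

4

b = (47/240, -2197/1440, 63/32, 13/36)
c = (0, 10/13, 2/3, 1)
Ac = (0, 0, 4/63, 3/26)
Σ b_i: 47/240·1 + (-2197/1440)·1 + 63/32·1 + 13/36·1 = 1 ✓
b·c: (-2197/1440)·10/13 + 63/32·2/3 + 13/36·1 = 1/2 ✓
b·c²: (-2197/1440)·100/169 + 63/32·4/9 + 13/36·1 = 1/3 ✓
b·Ac: 63/32·4/63 + 13/36·3/26 = 1/6 ✓
b·c³: (-2197/1440)·1000/2197 + 63/32·8/27 + 13/36·1 = 1/4 ✓
b·(c∘Ac): 63/32·8/189 + 13/36·3/26 = 1/8 ✓
b·Ac²: 63/32·40/819 + 13/36·(-6/169) = 1/12 ✓
b·A²c: 13/36·3/26 = 1/24 ✓; 4 stages ⇒ order 4.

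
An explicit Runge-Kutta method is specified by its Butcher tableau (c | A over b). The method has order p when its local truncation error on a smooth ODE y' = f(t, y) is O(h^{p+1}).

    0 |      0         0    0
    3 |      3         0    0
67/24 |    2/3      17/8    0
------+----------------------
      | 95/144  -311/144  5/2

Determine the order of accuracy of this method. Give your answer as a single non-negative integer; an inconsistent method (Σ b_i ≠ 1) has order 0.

b = (95/144, -311/144, 5/2)
c = (0, 3, 67/24)
Ac = (0, 0, 51/8)
Σ b_i: 95/144·1 + (-311/144)·1 + 5/2·1 = 1 ✓
b·c: (-311/144)·3 + 5/2·67/24 = 1/2 ✓
b·c²: (-311/144)·9 + 5/2·4489/576 = 53/1152 ≠ 1/3 ⇒ order 2.
b·Ac: 5/2·51/8 = 255/16 ≠ 1/6

2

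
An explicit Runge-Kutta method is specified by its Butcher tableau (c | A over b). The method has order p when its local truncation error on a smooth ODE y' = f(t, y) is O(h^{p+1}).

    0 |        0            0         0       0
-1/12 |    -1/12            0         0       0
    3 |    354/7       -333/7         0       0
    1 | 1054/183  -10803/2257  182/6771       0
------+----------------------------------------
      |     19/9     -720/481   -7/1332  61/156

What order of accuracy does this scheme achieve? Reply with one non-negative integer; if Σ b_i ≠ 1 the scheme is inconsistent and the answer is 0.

4

b = (19/9, -720/481, -7/1332, 61/156)
c = (0, -1/12, 3, 1)
Ac = (0, 0, 111/28, 117/244)
Σ b_i: 19/9·1 + (-720/481)·1 + (-7/1332)·1 + 61/156·1 = 1 ✓
b·c: (-720/481)·(-1/12) + (-7/1332)·3 + 61/156·1 = 1/2 ✓
b·c²: (-720/481)·1/144 + (-7/1332)·9 + 61/156·1 = 1/3 ✓
b·Ac: (-7/1332)·111/28 + 61/156·117/244 = 1/6 ✓
b·c³: (-720/481)·(-1/1728) + (-7/1332)·27 + 61/156·1 = 1/4 ✓
b·(c∘Ac): (-7/1332)·333/28 + 61/156·117/244 = 1/8 ✓
b·Ac²: (-7/1332)·(-37/112) + 61/156·611/2928 = 1/12 ✓
b·A²c: 61/156·13/122 = 1/24 ✓; 4 stages ⇒ order 4.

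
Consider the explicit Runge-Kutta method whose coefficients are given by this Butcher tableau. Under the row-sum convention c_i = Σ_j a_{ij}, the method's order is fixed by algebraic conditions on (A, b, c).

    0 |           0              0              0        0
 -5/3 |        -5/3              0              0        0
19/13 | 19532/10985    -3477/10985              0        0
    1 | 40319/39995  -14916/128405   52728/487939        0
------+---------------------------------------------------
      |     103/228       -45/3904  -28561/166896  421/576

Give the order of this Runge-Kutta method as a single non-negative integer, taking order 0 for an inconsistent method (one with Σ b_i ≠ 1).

4

b = (103/228, -45/3904, -28561/166896, 421/576)
c = (0, -5/3, 19/13, 1)
Ac = (0, 0, 1159/2197, 148/421)
Σ b_i: 103/228·1 + (-45/3904)·1 + (-28561/166896)·1 + 421/576·1 = 1 ✓
b·c: (-45/3904)·(-5/3) + (-28561/166896)·19/13 + 421/576·1 = 1/2 ✓
b·c²: (-45/3904)·25/9 + (-28561/166896)·361/169 + 421/576·1 = 1/3 ✓
b·Ac: (-28561/166896)·1159/2197 + 421/576·148/421 = 1/6 ✓
b·c³: (-45/3904)·(-125/27) + (-28561/166896)·6859/2197 + 421/576·1 = 1/4 ✓
b·(c∘Ac): (-28561/166896)·22021/28561 + 421/576·148/421 = 1/8 ✓
b·Ac²: (-28561/166896)·(-5795/6591) + 421/576·(-116/1263) = 1/12 ✓
b·A²c: 421/576·24/421 = 1/24 ✓; 4 stages ⇒ order 4.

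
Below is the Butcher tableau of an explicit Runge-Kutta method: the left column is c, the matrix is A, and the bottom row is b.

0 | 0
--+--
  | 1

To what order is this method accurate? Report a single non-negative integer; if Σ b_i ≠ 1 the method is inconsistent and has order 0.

1

b = (1)
c = (0)
Σ b_i: 1·1 = 1 ✓; 1 stage ⇒ order 1.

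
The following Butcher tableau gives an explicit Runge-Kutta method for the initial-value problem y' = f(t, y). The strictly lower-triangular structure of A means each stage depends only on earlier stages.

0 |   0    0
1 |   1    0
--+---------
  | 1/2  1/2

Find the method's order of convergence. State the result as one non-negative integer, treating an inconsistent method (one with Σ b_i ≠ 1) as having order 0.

2

b = (1/2, 1/2)
c = (0, 1)
Σ b_i: 1/2·1 + 1/2·1 = 1 ✓
b·c: 1/2·1 = 1/2 ✓; 2 stages ⇒ order 2.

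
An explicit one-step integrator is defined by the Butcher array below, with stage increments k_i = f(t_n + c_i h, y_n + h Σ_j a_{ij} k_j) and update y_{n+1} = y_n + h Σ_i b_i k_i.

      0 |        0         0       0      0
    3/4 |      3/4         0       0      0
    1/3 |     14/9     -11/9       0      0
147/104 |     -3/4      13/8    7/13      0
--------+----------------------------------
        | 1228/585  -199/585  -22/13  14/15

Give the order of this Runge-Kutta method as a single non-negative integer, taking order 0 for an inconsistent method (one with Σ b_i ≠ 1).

b = (1228/585, -199/585, -22/13, 14/15)
c = (0, 3/4, 1/3, 147/104)
Ac = (0, 0, -11/12, 1745/1248)
Σ b_i: 1228/585·1 + (-199/585)·1 + (-22/13)·1 + 14/15·1 = 1 ✓
b·c: (-199/585)·3/4 + (-22/13)·1/3 + 14/15·147/104 = 1/2 ✓
b·c²: (-199/585)·9/16 + (-22/13)·1/9 + 14/15·21609/10816 = 361463/243360 ≠ 1/3 ⇒ order 2.
b·Ac: (-22/13)·(-11/12) + 14/15·1745/1248 = 5347/1872 ≠ 1/6

2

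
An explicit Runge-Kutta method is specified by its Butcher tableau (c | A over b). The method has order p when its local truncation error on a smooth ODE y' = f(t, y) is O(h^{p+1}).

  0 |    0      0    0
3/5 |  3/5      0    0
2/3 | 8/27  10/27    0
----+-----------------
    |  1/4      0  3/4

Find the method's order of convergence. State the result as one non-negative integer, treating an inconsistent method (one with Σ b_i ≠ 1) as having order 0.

3

b = (1/4, 0, 3/4)
c = (0, 3/5, 2/3)
Ac = (0, 0, 2/9)
Σ b_i: 1/4·1 + 3/4·1 = 1 ✓
b·c: 3/4·2/3 = 1/2 ✓
b·c²: 3/4·4/9 = 1/3 ✓
b·Ac: 3/4·2/9 = 1/6 ✓; 3 stages ⇒ order 3.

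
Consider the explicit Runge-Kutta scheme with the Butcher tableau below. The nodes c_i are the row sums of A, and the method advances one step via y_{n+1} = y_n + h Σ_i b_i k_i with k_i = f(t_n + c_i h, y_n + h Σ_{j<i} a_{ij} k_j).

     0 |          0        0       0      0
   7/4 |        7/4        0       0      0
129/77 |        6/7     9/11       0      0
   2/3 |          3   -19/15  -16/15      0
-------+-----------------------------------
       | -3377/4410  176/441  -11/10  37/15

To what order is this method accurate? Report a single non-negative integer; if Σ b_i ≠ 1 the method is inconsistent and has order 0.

2

b = (-3377/4410, 176/441, -11/10, 37/15)
c = (0, 7/4, 129/77, 2/3)
Ac = (0, 0, 63/44, -18497/4620)
Σ b_i: (-3377/4410)·1 + 176/441·1 + (-11/10)·1 + 37/15·1 = 1 ✓
b·c: 176/441·7/4 + (-11/10)·129/77 + 37/15·2/3 = 1/2 ✓
b·c²: 176/441·49/16 + (-11/10)·16641/5929 + 37/15·4/9 = -111893/145530 ≠ 1/3 ⇒ order 2.
b·Ac: (-11/10)·63/44 + 37/15·(-18497/4620) = -1587073/138600 ≠ 1/6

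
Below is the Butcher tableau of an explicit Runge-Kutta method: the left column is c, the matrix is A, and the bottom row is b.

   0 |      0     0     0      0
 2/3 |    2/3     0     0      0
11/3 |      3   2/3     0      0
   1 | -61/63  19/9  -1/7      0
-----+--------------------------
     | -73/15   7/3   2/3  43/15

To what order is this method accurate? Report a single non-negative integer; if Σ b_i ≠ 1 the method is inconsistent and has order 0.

b = (-73/15, 7/3, 2/3, 43/15)
c = (0, 2/3, 11/3, 1)
Ac = (0, 0, 4/9, 167/189)
Σ b_i: (-73/15)·1 + 7/3·1 + 2/3·1 + 43/15·1 = 1 ✓
b·c: 7/3·2/3 + 2/3·11/3 + 43/15·1 = 103/15 ≠ 1/2 ⇒ order 1.

1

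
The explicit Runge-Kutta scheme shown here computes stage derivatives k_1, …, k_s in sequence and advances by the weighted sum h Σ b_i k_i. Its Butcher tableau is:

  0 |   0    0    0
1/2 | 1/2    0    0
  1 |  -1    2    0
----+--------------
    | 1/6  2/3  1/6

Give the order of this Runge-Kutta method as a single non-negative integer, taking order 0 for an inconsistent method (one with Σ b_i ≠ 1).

3

b = (1/6, 2/3, 1/6)
c = (0, 1/2, 1)
Ac = (0, 0, 1)
Σ b_i: 1/6·1 + 2/3·1 + 1/6·1 = 1 ✓
b·c: 2/3·1/2 + 1/6·1 = 1/2 ✓
b·c²: 2/3·1/4 + 1/6·1 = 1/3 ✓
b·Ac: 1/6·1 = 1/6 ✓; 3 stages ⇒ order 3.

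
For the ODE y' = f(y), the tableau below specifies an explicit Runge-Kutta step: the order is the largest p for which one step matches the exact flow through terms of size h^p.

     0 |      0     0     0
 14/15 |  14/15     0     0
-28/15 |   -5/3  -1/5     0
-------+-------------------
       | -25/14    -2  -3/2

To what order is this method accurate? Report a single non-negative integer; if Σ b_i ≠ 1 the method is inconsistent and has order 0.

0

b = (-25/14, -2, -3/2)
c = (0, 14/15, -28/15)
Ac = (0, 0, -14/75)
Σ b_i: (-25/14)·1 + (-2)·1 + (-3/2)·1 = -37/7 ≠ 1 ⇒ order 0.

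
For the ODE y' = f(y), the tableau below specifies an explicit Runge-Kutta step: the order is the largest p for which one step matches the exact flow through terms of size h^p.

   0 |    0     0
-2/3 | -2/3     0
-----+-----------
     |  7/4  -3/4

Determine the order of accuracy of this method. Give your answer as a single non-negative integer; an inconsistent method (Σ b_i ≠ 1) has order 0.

2

b = (7/4, -3/4)
c = (0, -2/3)
Σ b_i: 7/4·1 + (-3/4)·1 = 1 ✓
b·c: (-3/4)·(-2/3) = 1/2 ✓; 2 stages ⇒ order 2.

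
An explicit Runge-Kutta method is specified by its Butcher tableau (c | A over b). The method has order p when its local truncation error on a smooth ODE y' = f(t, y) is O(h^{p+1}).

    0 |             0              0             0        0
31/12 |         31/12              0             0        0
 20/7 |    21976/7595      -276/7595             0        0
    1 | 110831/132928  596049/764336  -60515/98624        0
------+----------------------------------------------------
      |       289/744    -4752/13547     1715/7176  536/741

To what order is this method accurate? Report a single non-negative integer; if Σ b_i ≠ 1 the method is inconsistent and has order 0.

4

b = (289/744, -4752/13547, 1715/7176, 536/741)
c = (0, 31/12, 20/7, 1)
Ac = (0, 0, -23/245, 1121/4288)
Σ b_i: 289/744·1 + (-4752/13547)·1 + 1715/7176·1 + 536/741·1 = 1 ✓
b·c: (-4752/13547)·31/12 + 1715/7176·20/7 + 536/741·1 = 1/2 ✓
b·c²: (-4752/13547)·961/144 + 1715/7176·400/49 + 536/741·1 = 1/3 ✓
b·Ac: 1715/7176·(-23/245) + 536/741·1121/4288 = 1/6 ✓
b·c³: (-4752/13547)·29791/1728 + 1715/7176·8000/343 + 536/741·1 = 1/4 ✓
b·(c∘Ac): 1715/7176·(-92/343) + 536/741·1121/4288 = 1/8 ✓
b·Ac²: 1715/7176·(-713/2940) + 536/741·10051/51456 = 1/12 ✓
b·A²c: 536/741·247/4288 = 1/24 ✓; 4 stages ⇒ order 4.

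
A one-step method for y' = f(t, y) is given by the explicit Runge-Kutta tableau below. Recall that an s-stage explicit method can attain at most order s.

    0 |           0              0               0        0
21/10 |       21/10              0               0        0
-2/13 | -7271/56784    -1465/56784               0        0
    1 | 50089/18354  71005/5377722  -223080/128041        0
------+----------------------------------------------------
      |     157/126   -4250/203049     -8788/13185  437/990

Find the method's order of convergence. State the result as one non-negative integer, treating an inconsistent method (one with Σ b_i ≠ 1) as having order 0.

b = (157/126, -4250/203049, -8788/13185, 437/990)
c = (0, 21/10, -2/13, 1)
Ac = (0, 0, -293/5408, 517/1748)
Σ b_i: 157/126·1 + (-4250/203049)·1 + (-8788/13185)·1 + 437/990·1 = 1 ✓
b·c: (-4250/203049)·21/10 + (-8788/13185)·(-2/13) + 437/990·1 = 1/2 ✓
b·c²: (-4250/203049)·441/100 + (-8788/13185)·4/169 + 437/990·1 = 1/3 ✓
b·Ac: (-8788/13185)·(-293/5408) + 437/990·517/1748 = 1/6 ✓
b·c³: (-4250/203049)·9261/1000 + (-8788/13185)·(-8/2197) + 437/990·1 = 1/4 ✓
b·(c∘Ac): (-8788/13185)·293/35152 + 437/990·517/1748 = 1/8 ✓
b·Ac²: (-8788/13185)·(-6153/54080) + 437/990·297/17480 = 1/12 ✓
b·A²c: 437/990·165/1748 = 1/24 ✓; 4 stages ⇒ order 4.

4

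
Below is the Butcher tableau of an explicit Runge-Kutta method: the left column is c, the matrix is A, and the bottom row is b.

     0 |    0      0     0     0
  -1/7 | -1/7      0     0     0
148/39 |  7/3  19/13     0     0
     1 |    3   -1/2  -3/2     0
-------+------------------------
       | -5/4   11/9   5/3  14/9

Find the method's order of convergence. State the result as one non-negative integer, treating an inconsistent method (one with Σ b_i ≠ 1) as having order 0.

0

b = (-5/4, 11/9, 5/3, 14/9)
c = (0, -1/7, 148/39, 1)
Ac = (0, 0, -19/91, -1023/182)
Σ b_i: (-5/4)·1 + 11/9·1 + 5/3·1 + 14/9·1 = 115/36 ≠ 1 ⇒ order 0.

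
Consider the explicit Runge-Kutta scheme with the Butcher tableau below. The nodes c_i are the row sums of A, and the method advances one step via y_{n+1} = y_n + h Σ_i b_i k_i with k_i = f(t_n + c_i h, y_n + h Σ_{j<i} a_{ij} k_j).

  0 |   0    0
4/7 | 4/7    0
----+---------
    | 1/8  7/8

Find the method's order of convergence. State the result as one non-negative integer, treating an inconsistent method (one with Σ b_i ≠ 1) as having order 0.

2

b = (1/8, 7/8)
c = (0, 4/7)
Σ b_i: 1/8·1 + 7/8·1 = 1 ✓
b·c: 7/8·4/7 = 1/2 ✓; 2 stages ⇒ order 2.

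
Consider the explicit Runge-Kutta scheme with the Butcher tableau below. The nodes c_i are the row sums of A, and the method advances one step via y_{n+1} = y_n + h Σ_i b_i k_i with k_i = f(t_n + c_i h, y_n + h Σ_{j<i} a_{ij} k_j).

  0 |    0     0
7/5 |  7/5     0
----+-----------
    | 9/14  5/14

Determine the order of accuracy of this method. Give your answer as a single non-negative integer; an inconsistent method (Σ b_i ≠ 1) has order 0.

b = (9/14, 5/14)
c = (0, 7/5)
Σ b_i: 9/14·1 + 5/14·1 = 1 ✓
b·c: 5/14·7/5 = 1/2 ✓; 2 stages ⇒ order 2.

2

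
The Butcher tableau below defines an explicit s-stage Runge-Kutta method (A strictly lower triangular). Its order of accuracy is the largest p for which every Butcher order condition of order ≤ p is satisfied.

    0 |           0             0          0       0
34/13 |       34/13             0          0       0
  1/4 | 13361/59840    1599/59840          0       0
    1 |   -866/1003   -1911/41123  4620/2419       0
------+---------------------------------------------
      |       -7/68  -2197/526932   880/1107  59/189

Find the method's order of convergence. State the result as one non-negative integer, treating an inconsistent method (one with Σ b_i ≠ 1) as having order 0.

b = (-7/68, -2197/526932, 880/1107, 59/189)
c = (0, 34/13, 1/4, 1)
Ac = (0, 0, 123/1760, 21/59)
Σ b_i: (-7/68)·1 + (-2197/526932)·1 + 880/1107·1 + 59/189·1 = 1 ✓
b·c: (-2197/526932)·34/13 + 880/1107·1/4 + 59/189·1 = 1/2 ✓
b·c²: (-2197/526932)·1156/169 + 880/1107·1/16 + 59/189·1 = 1/3 ✓
b·Ac: 880/1107·123/1760 + 59/189·21/59 = 1/6 ✓
b·c³: (-2197/526932)·39304/2197 + 880/1107·1/64 + 59/189·1 = 1/4 ✓
b·(c∘Ac): 880/1107·123/7040 + 59/189·21/59 = 1/8 ✓
b·Ac²: 880/1107·2091/11440 + 59/189·(-609/3068) = 1/12 ✓
b·A²c: 59/189·63/472 = 1/24 ✓; 4 stages ⇒ order 4.

4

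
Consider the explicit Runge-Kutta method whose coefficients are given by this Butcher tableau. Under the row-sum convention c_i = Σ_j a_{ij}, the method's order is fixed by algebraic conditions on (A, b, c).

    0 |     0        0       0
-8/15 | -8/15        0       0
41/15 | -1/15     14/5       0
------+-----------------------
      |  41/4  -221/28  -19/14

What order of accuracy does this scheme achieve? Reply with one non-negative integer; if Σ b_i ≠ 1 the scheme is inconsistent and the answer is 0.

b = (41/4, -221/28, -19/14)
c = (0, -8/15, 41/15)
Ac = (0, 0, -112/75)
Σ b_i: 41/4·1 + (-221/28)·1 + (-19/14)·1 = 1 ✓
b·c: (-221/28)·(-8/15) + (-19/14)·41/15 = 1/2 ✓
b·c²: (-221/28)·64/225 + (-19/14)·1681/225 = -5573/450 ≠ 1/3 ⇒ order 2.
b·Ac: (-19/14)·(-112/75) = 152/75 ≠ 1/6

2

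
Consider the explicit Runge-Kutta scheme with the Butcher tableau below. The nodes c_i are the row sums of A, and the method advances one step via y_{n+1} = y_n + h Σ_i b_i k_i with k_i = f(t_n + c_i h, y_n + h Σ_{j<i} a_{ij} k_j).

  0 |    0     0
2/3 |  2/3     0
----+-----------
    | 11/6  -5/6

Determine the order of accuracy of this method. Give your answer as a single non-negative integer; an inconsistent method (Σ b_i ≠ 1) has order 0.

1

b = (11/6, -5/6)
c = (0, 2/3)
Σ b_i: 11/6·1 + (-5/6)·1 = 1 ✓
b·c: (-5/6)·2/3 = -5/9 ≠ 1/2 ⇒ order 1.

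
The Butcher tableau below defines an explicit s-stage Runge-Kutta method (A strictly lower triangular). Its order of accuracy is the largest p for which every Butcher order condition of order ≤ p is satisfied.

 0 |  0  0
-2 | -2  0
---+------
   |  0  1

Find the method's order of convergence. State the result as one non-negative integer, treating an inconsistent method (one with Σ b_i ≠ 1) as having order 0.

1

b = (0, 1)
c = (0, -2)
Σ b_i: 1·1 = 1 ✓
b·c: 1·(-2) = -2 ≠ 1/2 ⇒ order 1.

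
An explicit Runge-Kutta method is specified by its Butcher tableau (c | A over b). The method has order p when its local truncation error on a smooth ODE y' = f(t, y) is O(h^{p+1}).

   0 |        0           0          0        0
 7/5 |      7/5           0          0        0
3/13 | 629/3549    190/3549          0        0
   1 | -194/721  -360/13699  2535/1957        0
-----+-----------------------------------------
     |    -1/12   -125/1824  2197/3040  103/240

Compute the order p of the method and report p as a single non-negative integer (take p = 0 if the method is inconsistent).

b = (-1/12, -125/1824, 2197/3040, 103/240)
c = (0, 7/5, 3/13, 1)
Ac = (0, 0, 38/507, 27/103)
Σ b_i: (-1/12)·1 + (-125/1824)·1 + 2197/3040·1 + 103/240·1 = 1 ✓
b·c: (-125/1824)·7/5 + 2197/3040·3/13 + 103/240·1 = 1/2 ✓
b·c²: (-125/1824)·49/25 + 2197/3040·9/169 + 103/240·1 = 1/3 ✓
b·Ac: 2197/3040·38/507 + 103/240·27/103 = 1/6 ✓
b·c³: (-125/1824)·343/125 + 2197/3040·27/2197 + 103/240·1 = 1/4 ✓
b·(c∘Ac): 2197/3040·38/2197 + 103/240·27/103 = 1/8 ✓
b·Ac²: 2197/3040·266/2535 + 103/240·9/515 = 1/12 ✓
b·A²c: 103/240·10/103 = 1/24 ✓; 4 stages ⇒ order 4.

4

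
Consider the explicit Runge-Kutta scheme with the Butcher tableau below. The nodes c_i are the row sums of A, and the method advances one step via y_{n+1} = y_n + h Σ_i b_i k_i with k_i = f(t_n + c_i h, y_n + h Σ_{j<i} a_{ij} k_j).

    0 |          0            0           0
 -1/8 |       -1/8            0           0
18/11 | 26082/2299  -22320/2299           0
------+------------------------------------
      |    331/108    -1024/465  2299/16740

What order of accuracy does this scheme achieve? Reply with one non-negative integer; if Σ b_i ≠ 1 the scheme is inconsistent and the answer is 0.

3

b = (331/108, -1024/465, 2299/16740)
c = (0, -1/8, 18/11)
Ac = (0, 0, 2790/2299)
Σ b_i: 331/108·1 + (-1024/465)·1 + 2299/16740·1 = 1 ✓
b·c: (-1024/465)·(-1/8) + 2299/16740·18/11 = 1/2 ✓
b·c²: (-1024/465)·1/64 + 2299/16740·324/121 = 1/3 ✓
b·Ac: 2299/16740·2790/2299 = 1/6 ✓; 3 stages ⇒ order 3.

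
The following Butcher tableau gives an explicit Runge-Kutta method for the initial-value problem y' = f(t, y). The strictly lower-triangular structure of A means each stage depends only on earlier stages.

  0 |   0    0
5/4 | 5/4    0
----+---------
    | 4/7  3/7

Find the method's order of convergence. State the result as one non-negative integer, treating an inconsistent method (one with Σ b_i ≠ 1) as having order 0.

b = (4/7, 3/7)
c = (0, 5/4)
Σ b_i: 4/7·1 + 3/7·1 = 1 ✓
b·c: 3/7·5/4 = 15/28 ≠ 1/2 ⇒ order 1.

1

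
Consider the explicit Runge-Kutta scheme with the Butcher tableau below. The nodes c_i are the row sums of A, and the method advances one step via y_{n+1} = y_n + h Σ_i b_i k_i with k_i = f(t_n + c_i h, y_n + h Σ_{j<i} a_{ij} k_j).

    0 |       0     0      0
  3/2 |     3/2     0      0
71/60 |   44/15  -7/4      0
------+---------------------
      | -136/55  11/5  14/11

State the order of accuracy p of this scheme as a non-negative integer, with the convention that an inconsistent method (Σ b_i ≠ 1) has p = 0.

1

b = (-136/55, 11/5, 14/11)
c = (0, 3/2, 71/60)
Ac = (0, 0, -21/8)
Σ b_i: (-136/55)·1 + 11/5·1 + 14/11·1 = 1 ✓
b·c: 11/5·3/2 + 14/11·71/60 = 793/165 ≠ 1/2 ⇒ order 1.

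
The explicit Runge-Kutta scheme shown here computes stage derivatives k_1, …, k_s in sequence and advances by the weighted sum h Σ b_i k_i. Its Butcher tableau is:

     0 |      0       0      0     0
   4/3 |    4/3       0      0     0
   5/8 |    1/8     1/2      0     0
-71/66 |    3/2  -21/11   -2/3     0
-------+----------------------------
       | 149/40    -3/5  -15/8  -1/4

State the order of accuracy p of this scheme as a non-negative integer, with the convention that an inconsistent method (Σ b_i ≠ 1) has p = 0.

1

b = (149/40, -3/5, -15/8, -1/4)
c = (0, 4/3, 5/8, -71/66)
Ac = (0, 0, 2/3, -391/132)
Σ b_i: 149/40·1 + (-3/5)·1 + (-15/8)·1 + (-1/4)·1 = 1 ✓
b·c: (-3/5)·4/3 + (-15/8)·5/8 + (-1/4)·(-71/66) = -17983/10560 ≠ 1/2 ⇒ order 1.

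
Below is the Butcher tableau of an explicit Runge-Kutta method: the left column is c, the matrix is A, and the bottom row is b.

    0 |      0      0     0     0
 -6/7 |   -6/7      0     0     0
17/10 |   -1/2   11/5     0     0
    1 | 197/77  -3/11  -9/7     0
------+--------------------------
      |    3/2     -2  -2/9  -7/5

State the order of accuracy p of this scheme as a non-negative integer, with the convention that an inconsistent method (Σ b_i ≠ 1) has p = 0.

b = (3/2, -2, -2/9, -7/5)
c = (0, -6/7, 17/10, 1)
Ac = (0, 0, -66/35, -1503/770)
Σ b_i: 3/2·1 + (-2)·1 + (-2/9)·1 + (-7/5)·1 = -191/90 ≠ 1 ⇒ order 0.

0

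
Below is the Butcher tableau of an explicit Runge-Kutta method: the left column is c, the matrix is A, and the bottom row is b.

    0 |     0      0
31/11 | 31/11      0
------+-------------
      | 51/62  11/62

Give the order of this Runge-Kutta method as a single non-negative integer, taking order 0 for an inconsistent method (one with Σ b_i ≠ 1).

b = (51/62, 11/62)
c = (0, 31/11)
Σ b_i: 51/62·1 + 11/62·1 = 1 ✓
b·c: 11/62·31/11 = 1/2 ✓; 2 stages ⇒ order 2.

2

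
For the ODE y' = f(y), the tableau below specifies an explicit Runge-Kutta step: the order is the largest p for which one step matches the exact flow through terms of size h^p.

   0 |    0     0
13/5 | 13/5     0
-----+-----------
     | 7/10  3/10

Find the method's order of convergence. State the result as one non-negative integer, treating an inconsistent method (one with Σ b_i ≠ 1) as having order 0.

1

b = (7/10, 3/10)
c = (0, 13/5)
Σ b_i: 7/10·1 + 3/10·1 = 1 ✓
b·c: 3/10·13/5 = 39/50 ≠ 1/2 ⇒ order 1.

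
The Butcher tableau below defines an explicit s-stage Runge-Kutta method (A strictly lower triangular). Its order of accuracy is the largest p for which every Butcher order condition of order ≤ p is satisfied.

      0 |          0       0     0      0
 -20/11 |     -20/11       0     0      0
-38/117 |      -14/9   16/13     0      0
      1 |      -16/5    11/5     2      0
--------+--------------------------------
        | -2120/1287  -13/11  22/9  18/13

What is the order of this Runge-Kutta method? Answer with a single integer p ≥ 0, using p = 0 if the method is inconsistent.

b = (-2120/1287, -13/11, 22/9, 18/13)
c = (0, -20/11, -38/117, 1)
Ac = (0, 0, -320/143, -544/117)
Σ b_i: (-2120/1287)·1 + (-13/11)·1 + 22/9·1 + 18/13·1 = 1 ✓
b·c: (-13/11)·(-20/11) + 22/9·(-38/117) + 18/13·1 = 349042/127413 ≠ 1/2 ⇒ order 1.

1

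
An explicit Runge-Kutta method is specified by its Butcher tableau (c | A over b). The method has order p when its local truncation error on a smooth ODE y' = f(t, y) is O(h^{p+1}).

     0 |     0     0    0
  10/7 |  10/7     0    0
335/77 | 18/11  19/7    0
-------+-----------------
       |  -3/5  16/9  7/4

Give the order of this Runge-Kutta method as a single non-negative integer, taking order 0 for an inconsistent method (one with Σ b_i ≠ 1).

b = (-3/5, 16/9, 7/4)
c = (0, 10/7, 335/77)
Ac = (0, 0, 190/49)
Σ b_i: (-3/5)·1 + 16/9·1 + 7/4·1 = 527/180 ≠ 1 ⇒ order 0.

0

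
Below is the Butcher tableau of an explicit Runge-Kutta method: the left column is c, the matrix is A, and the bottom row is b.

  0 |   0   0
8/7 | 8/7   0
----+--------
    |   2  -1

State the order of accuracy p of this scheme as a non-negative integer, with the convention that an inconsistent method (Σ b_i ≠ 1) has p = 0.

1

b = (2, -1)
c = (0, 8/7)
Σ b_i: 2·1 + (-1)·1 = 1 ✓
b·c: (-1)·8/7 = -8/7 ≠ 1/2 ⇒ order 1.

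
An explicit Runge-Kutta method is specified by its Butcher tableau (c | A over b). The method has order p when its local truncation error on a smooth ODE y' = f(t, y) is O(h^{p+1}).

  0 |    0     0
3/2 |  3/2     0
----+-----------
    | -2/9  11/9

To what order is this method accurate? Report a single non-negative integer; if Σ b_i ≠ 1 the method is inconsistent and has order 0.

b = (-2/9, 11/9)
c = (0, 3/2)
Σ b_i: (-2/9)·1 + 11/9·1 = 1 ✓
b·c: 11/9·3/2 = 11/6 ≠ 1/2 ⇒ order 1.

1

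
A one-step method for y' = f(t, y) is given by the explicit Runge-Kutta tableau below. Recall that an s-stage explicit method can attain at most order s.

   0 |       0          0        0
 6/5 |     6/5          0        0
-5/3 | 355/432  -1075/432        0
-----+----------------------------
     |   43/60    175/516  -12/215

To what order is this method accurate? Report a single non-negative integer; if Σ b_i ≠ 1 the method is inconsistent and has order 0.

3

b = (43/60, 175/516, -12/215)
c = (0, 6/5, -5/3)
Ac = (0, 0, -215/72)
Σ b_i: 43/60·1 + 175/516·1 + (-12/215)·1 = 1 ✓
b·c: 175/516·6/5 + (-12/215)·(-5/3) = 1/2 ✓
b·c²: 175/516·36/25 + (-12/215)·25/9 = 1/3 ✓
b·Ac: (-12/215)·(-215/72) = 1/6 ✓; 3 stages ⇒ order 3.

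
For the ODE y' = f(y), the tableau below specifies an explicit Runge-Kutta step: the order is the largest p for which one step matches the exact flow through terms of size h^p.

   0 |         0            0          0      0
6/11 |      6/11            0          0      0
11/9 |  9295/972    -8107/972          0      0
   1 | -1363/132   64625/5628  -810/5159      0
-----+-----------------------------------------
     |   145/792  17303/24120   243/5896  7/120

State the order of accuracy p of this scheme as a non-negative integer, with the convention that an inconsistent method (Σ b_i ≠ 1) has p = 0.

4

b = (145/792, 17303/24120, 243/5896, 7/120)
c = (0, 6/11, 11/9, 1)
Ac = (0, 0, -737/162, 85/14)
Σ b_i: 145/792·1 + 17303/24120·1 + 243/5896·1 + 7/120·1 = 1 ✓
b·c: 17303/24120·6/11 + 243/5896·11/9 + 7/120·1 = 1/2 ✓
b·c²: 17303/24120·36/121 + 243/5896·121/81 + 7/120·1 = 1/3 ✓
b·Ac: 243/5896·(-737/162) + 7/120·85/14 = 1/6 ✓
b·c³: 17303/24120·216/1331 + 243/5896·1331/729 + 7/120·1 = 1/4 ✓
b·(c∘Ac): 243/5896·(-8107/1458) + 7/120·85/14 = 1/8 ✓
b·Ac²: 243/5896·(-67/27) + 7/120·35/11 = 1/12 ✓
b·A²c: 7/120·5/7 = 1/24 ✓; 4 stages ⇒ order 4.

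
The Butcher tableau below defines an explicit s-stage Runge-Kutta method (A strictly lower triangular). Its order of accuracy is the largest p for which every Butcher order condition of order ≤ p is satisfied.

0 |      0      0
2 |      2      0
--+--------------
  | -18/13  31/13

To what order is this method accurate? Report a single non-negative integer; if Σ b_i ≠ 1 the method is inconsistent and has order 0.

b = (-18/13, 31/13)
c = (0, 2)
Σ b_i: (-18/13)·1 + 31/13·1 = 1 ✓
b·c: 31/13·2 = 62/13 ≠ 1/2 ⇒ order 1.

1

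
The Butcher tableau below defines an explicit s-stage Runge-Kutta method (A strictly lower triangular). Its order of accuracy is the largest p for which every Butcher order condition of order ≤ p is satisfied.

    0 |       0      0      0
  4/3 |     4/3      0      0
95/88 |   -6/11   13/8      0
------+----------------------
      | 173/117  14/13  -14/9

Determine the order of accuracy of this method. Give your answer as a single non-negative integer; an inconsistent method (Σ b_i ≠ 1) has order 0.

b = (173/117, 14/13, -14/9)
c = (0, 4/3, 95/88)
Ac = (0, 0, 13/6)
Σ b_i: 173/117·1 + 14/13·1 + (-14/9)·1 = 1 ✓
b·c: 14/13·4/3 + (-14/9)·95/88 = -1253/5148 ≠ 1/2 ⇒ order 1.

1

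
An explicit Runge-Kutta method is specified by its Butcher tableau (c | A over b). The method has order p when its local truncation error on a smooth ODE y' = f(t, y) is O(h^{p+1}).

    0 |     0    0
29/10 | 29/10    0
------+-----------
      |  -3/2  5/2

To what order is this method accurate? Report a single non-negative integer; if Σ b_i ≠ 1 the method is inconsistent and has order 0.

1

b = (-3/2, 5/2)
c = (0, 29/10)
Σ b_i: (-3/2)·1 + 5/2·1 = 1 ✓
b·c: 5/2·29/10 = 29/4 ≠ 1/2 ⇒ order 1.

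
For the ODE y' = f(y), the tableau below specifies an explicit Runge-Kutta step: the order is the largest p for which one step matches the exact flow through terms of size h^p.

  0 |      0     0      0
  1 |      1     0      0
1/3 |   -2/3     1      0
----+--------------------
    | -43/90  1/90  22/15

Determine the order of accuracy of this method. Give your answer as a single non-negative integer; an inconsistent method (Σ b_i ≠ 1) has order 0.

b = (-43/90, 1/90, 22/15)
c = (0, 1, 1/3)
Ac = (0, 0, 1)
Σ b_i: (-43/90)·1 + 1/90·1 + 22/15·1 = 1 ✓
b·c: 1/90·1 + 22/15·1/3 = 1/2 ✓
b·c²: 1/90·1 + 22/15·1/9 = 47/270 ≠ 1/3 ⇒ order 2.
b·Ac: 22/15·1 = 22/15 ≠ 1/6

2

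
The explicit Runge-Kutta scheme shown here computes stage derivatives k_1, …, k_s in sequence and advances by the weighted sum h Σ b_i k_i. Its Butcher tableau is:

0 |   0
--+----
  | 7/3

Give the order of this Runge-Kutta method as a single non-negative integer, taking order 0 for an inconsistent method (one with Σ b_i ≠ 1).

0

b = (7/3)
c = (0)
Σ b_i: 7/3·1 = 7/3 ≠ 1 ⇒ order 0.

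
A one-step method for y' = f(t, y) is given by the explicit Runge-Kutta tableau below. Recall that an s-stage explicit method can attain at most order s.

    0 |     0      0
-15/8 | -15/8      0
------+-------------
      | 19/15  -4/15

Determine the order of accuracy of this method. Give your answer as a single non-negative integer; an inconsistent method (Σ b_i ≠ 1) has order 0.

2

b = (19/15, -4/15)
c = (0, -15/8)
Σ b_i: 19/15·1 + (-4/15)·1 = 1 ✓
b·c: (-4/15)·(-15/8) = 1/2 ✓; 2 stages ⇒ order 2.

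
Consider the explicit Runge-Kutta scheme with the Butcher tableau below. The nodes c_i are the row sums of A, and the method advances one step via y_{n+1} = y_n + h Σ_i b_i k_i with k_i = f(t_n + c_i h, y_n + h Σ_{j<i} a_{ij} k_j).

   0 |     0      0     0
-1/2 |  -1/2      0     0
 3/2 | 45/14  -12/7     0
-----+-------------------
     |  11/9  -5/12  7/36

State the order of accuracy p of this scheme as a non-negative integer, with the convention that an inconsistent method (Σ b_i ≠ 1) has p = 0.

b = (11/9, -5/12, 7/36)
c = (0, -1/2, 3/2)
Ac = (0, 0, 6/7)
Σ b_i: 11/9·1 + (-5/12)·1 + 7/36·1 = 1 ✓
b·c: (-5/12)·(-1/2) + 7/36·3/2 = 1/2 ✓
b·c²: (-5/12)·1/4 + 7/36·9/4 = 1/3 ✓
b·Ac: 7/36·6/7 = 1/6 ✓; 3 stages ⇒ order 3.

3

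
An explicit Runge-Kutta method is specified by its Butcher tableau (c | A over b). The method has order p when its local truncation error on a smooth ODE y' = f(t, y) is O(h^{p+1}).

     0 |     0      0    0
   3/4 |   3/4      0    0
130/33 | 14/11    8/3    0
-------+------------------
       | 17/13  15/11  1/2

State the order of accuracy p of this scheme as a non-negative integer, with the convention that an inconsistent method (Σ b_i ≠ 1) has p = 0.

b = (17/13, 15/11, 1/2)
c = (0, 3/4, 130/33)
Ac = (0, 0, 2)
Σ b_i: 17/13·1 + 15/11·1 + 1/2·1 = 907/286 ≠ 1 ⇒ order 0.

0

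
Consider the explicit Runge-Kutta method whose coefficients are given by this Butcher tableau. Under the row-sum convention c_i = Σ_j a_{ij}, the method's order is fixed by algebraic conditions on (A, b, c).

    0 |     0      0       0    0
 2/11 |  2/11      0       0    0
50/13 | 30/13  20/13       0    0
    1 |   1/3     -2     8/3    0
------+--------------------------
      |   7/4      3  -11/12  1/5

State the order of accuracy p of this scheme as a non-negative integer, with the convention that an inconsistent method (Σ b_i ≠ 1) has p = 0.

0

b = (7/4, 3, -11/12, 1/5)
c = (0, 2/11, 50/13, 1)
Ac = (0, 0, 40/143, 4244/429)
Σ b_i: 7/4·1 + 3·1 + (-11/12)·1 + 1/5·1 = 121/30 ≠ 1 ⇒ order 0.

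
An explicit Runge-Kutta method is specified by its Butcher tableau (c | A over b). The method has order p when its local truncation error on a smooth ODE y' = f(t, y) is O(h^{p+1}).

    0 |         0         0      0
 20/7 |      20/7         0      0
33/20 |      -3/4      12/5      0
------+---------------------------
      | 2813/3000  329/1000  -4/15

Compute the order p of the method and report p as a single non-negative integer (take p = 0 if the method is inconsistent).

2

b = (2813/3000, 329/1000, -4/15)
c = (0, 20/7, 33/20)
Ac = (0, 0, 48/7)
Σ b_i: 2813/3000·1 + 329/1000·1 + (-4/15)·1 = 1 ✓
b·c: 329/1000·20/7 + (-4/15)·33/20 = 1/2 ✓
b·c²: 329/1000·400/49 + (-4/15)·1089/400 = 6859/3500 ≠ 1/3 ⇒ order 2.
b·Ac: (-4/15)·48/7 = -64/35 ≠ 1/6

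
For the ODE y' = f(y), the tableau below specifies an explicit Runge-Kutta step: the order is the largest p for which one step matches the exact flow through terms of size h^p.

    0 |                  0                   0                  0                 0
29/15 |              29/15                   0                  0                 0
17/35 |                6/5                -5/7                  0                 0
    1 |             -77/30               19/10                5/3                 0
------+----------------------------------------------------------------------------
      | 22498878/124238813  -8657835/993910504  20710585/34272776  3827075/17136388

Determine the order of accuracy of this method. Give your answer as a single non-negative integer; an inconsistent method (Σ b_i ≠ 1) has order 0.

3

b = (22498878/124238813, -8657835/993910504, 20710585/34272776, 3827075/17136388)
c = (0, 29/15, 17/35, 1)
Ac = (0, 0, -29/21, 1569/350)
Σ b_i: 22498878/124238813·1 + (-8657835/993910504)·1 + 20710585/34272776·1 + 3827075/17136388·1 = 1 ✓
b·c: (-8657835/993910504)·29/15 + 20710585/34272776·17/35 + 3827075/17136388·1 = 1/2 ✓
b·c²: (-8657835/993910504)·841/225 + 20710585/34272776·289/1225 + 3827075/17136388·1 = 1/3 ✓
b·Ac: 20710585/34272776·(-29/21) + 3827075/17136388·1569/350 = 1/6 ✓
b·c³: (-8657835/993910504)·24389/3375 + 20710585/34272776·4913/42875 + 3827075/17136388·1 = 3098792567/13494905550 ≠ 1/4 ⇒ order 3.
b·(c∘Ac): 20710585/34272776·(-493/735) + 3827075/17136388·1569/350 = 30631307/51409164 ≠ 1/8
b·Ac²: 20710585/34272776·(-841/315) + 3827075/17136388·826321/110250 = 163302991/2698981110 ≠ 1/12
b·A²c: 3827075/17136388·(-145/63) = -79275125/154227492 ≠ 1/24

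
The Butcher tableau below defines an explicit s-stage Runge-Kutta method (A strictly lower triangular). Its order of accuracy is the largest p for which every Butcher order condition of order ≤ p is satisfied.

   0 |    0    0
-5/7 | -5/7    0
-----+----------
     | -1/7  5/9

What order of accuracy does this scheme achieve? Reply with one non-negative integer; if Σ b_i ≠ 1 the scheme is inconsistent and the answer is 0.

0

b = (-1/7, 5/9)
c = (0, -5/7)
Σ b_i: (-1/7)·1 + 5/9·1 = 26/63 ≠ 1 ⇒ order 0.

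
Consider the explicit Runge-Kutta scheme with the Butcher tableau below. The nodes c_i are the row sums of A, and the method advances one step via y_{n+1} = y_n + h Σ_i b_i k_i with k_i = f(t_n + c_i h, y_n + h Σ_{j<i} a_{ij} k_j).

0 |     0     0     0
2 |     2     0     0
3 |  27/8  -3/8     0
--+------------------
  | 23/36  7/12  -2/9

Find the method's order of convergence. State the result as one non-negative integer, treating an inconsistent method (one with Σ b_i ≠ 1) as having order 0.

3

b = (23/36, 7/12, -2/9)
c = (0, 2, 3)
Ac = (0, 0, -3/4)
Σ b_i: 23/36·1 + 7/12·1 + (-2/9)·1 = 1 ✓
b·c: 7/12·2 + (-2/9)·3 = 1/2 ✓
b·c²: 7/12·4 + (-2/9)·9 = 1/3 ✓
b·Ac: (-2/9)·(-3/4) = 1/6 ✓; 3 stages ⇒ order 3.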